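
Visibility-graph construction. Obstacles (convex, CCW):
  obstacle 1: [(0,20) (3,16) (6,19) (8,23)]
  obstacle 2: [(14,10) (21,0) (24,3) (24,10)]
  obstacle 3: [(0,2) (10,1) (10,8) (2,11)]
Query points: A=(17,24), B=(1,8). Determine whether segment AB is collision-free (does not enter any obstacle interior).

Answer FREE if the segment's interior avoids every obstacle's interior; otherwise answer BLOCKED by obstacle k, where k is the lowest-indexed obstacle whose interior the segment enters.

BLOCKED by obstacle 3

Obstacle 1 [(0,20) (3,16) (6,19) (8,23)]:
  edge (0,20)–(3,16): clear
  edge (3,16)–(6,19): clear
  edge (6,19)–(8,23): clear
  edge (8,23)–(0,20): clear
  midpoint (9,16) outside
  → clear
Obstacle 2 [(14,10) (21,0) (24,3) (24,10)]:
  edge (14,10)–(21,0): clear
  edge (21,0)–(24,3): clear
  edge (24,3)–(24,10): clear
  edge (24,10)–(14,10): clear
  midpoint (9,16) outside
  → clear
Obstacle 3 [(0,2) (10,1) (10,8) (2,11)]:
  edge (0,2)–(10,1): clear
  edge (10,1)–(10,8): clear
  edge (10,8)–(2,11): crosses AB
  edge (2,11)–(0,2): crosses AB
  → BLOCKED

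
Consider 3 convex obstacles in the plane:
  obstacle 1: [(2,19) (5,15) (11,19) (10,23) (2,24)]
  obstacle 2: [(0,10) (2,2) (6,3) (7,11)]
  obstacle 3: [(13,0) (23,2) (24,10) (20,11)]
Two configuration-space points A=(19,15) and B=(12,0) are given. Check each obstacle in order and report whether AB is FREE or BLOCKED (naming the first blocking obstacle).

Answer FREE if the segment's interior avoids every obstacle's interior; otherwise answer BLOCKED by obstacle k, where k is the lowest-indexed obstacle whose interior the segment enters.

Obstacle 1 [(2,19) (5,15) (11,19) (10,23) (2,24)]:
  edge (2,19)–(5,15): clear
  edge (5,15)–(11,19): clear
  edge (11,19)–(10,23): clear
  edge (10,23)–(2,24): clear
  edge (2,24)–(2,19): clear
  midpoint (31/2,15/2) outside
  → clear
Obstacle 2 [(0,10) (2,2) (6,3) (7,11)]:
  edge (0,10)–(2,2): clear
  edge (2,2)–(6,3): clear
  edge (6,3)–(7,11): clear
  edge (7,11)–(0,10): clear
  midpoint (31/2,15/2) outside
  → clear
Obstacle 3 [(13,0) (23,2) (24,10) (20,11)]:
  edge (13,0)–(23,2): clear
  edge (23,2)–(24,10): clear
  edge (24,10)–(20,11): clear
  edge (20,11)–(13,0): clear
  midpoint (31/2,15/2) outside
  → clear

FREE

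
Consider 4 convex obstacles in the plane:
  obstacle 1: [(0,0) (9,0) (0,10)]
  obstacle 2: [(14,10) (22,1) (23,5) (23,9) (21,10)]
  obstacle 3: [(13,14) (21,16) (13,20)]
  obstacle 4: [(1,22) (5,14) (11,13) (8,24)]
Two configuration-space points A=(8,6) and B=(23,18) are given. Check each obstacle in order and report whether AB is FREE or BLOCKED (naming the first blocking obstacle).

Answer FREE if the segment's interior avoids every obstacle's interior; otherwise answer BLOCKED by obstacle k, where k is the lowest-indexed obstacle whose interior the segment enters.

Obstacle 1 [(0,0) (9,0) (0,10)]:
  edge (0,0)–(9,0): clear
  edge (9,0)–(0,10): clear
  edge (0,10)–(0,0): clear
  midpoint (31/2,12) outside
  → clear
Obstacle 2 [(14,10) (22,1) (23,5) (23,9) (21,10)]:
  edge (14,10)–(22,1): clear
  edge (22,1)–(23,5): clear
  edge (23,5)–(23,9): clear
  edge (23,9)–(21,10): clear
  edge (21,10)–(14,10): clear
  midpoint (31/2,12) outside
  → clear
Obstacle 3 [(13,14) (21,16) (13,20)]:
  edge (13,14)–(21,16): crosses AB
  edge (21,16)–(13,20): crosses AB
  edge (13,20)–(13,14): clear
  → BLOCKED
Obstacle 4 [(1,22) (5,14) (11,13) (8,24)]:
  edge (1,22)–(5,14): clear
  edge (5,14)–(11,13): clear
  edge (11,13)–(8,24): clear
  edge (8,24)–(1,22): clear
  midpoint (31/2,12) outside
  → clear

BLOCKED by obstacle 3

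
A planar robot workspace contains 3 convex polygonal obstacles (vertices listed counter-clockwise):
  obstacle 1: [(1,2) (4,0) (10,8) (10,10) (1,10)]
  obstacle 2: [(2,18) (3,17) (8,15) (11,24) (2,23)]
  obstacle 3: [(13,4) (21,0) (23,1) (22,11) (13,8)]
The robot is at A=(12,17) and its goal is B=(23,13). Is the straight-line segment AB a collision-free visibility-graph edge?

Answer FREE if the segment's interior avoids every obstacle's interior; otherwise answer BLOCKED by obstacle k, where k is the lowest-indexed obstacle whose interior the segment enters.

Obstacle 1 [(1,2) (4,0) (10,8) (10,10) (1,10)]:
  edge (1,2)–(4,0): clear
  edge (4,0)–(10,8): clear
  edge (10,8)–(10,10): clear
  edge (10,10)–(1,10): clear
  edge (1,10)–(1,2): clear
  midpoint (35/2,15) outside
  → clear
Obstacle 2 [(2,18) (3,17) (8,15) (11,24) (2,23)]:
  edge (2,18)–(3,17): clear
  edge (3,17)–(8,15): clear
  edge (8,15)–(11,24): clear
  edge (11,24)–(2,23): clear
  edge (2,23)–(2,18): clear
  midpoint (35/2,15) outside
  → clear
Obstacle 3 [(13,4) (21,0) (23,1) (22,11) (13,8)]:
  edge (13,4)–(21,0): clear
  edge (21,0)–(23,1): clear
  edge (23,1)–(22,11): clear
  edge (22,11)–(13,8): clear
  edge (13,8)–(13,4): clear
  midpoint (35/2,15) outside
  → clear

FREE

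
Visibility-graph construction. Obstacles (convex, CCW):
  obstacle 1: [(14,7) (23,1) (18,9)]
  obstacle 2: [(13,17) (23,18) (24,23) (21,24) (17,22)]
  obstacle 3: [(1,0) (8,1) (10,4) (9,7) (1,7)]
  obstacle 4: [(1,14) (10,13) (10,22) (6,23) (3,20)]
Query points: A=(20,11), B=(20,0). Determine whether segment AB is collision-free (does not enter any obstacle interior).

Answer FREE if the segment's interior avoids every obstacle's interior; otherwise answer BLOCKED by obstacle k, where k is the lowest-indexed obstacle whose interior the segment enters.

Obstacle 1 [(14,7) (23,1) (18,9)]:
  edge (14,7)–(23,1): crosses AB
  edge (23,1)–(18,9): crosses AB
  edge (18,9)–(14,7): clear
  → BLOCKED
Obstacle 2 [(13,17) (23,18) (24,23) (21,24) (17,22)]:
  edge (13,17)–(23,18): clear
  edge (23,18)–(24,23): clear
  edge (24,23)–(21,24): clear
  edge (21,24)–(17,22): clear
  edge (17,22)–(13,17): clear
  midpoint (20,11/2) outside
  → clear
Obstacle 3 [(1,0) (8,1) (10,4) (9,7) (1,7)]:
  edge (1,0)–(8,1): clear
  edge (8,1)–(10,4): clear
  edge (10,4)–(9,7): clear
  edge (9,7)–(1,7): clear
  edge (1,7)–(1,0): clear
  midpoint (20,11/2) outside
  → clear
Obstacle 4 [(1,14) (10,13) (10,22) (6,23) (3,20)]:
  edge (1,14)–(10,13): clear
  edge (10,13)–(10,22): clear
  edge (10,22)–(6,23): clear
  edge (6,23)–(3,20): clear
  edge (3,20)–(1,14): clear
  midpoint (20,11/2) outside
  → clear

BLOCKED by obstacle 1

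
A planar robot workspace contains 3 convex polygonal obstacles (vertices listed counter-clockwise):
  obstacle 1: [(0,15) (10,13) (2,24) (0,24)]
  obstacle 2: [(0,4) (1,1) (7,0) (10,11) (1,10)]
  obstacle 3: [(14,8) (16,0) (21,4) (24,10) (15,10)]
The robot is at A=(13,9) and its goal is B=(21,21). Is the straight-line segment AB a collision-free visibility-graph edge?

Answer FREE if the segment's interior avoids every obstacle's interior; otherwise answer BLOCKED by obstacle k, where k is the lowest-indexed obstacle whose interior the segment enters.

Obstacle 1 [(0,15) (10,13) (2,24) (0,24)]:
  edge (0,15)–(10,13): clear
  edge (10,13)–(2,24): clear
  edge (2,24)–(0,24): clear
  edge (0,24)–(0,15): clear
  midpoint (17,15) outside
  → clear
Obstacle 2 [(0,4) (1,1) (7,0) (10,11) (1,10)]:
  edge (0,4)–(1,1): clear
  edge (1,1)–(7,0): clear
  edge (7,0)–(10,11): clear
  edge (10,11)–(1,10): clear
  edge (1,10)–(0,4): clear
  midpoint (17,15) outside
  → clear
Obstacle 3 [(14,8) (16,0) (21,4) (24,10) (15,10)]:
  edge (14,8)–(16,0): clear
  edge (16,0)–(21,4): clear
  edge (21,4)–(24,10): clear
  edge (24,10)–(15,10): clear
  edge (15,10)–(14,8): clear
  midpoint (17,15) outside
  → clear

FREE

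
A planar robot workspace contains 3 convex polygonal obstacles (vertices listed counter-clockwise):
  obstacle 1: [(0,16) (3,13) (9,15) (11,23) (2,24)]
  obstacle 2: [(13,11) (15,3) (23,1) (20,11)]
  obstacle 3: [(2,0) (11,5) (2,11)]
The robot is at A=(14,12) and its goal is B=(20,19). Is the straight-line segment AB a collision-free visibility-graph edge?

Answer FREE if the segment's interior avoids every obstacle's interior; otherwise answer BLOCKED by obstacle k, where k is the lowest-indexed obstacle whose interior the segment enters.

Obstacle 1 [(0,16) (3,13) (9,15) (11,23) (2,24)]:
  edge (0,16)–(3,13): clear
  edge (3,13)–(9,15): clear
  edge (9,15)–(11,23): clear
  edge (11,23)–(2,24): clear
  edge (2,24)–(0,16): clear
  midpoint (17,31/2) outside
  → clear
Obstacle 2 [(13,11) (15,3) (23,1) (20,11)]:
  edge (13,11)–(15,3): clear
  edge (15,3)–(23,1): clear
  edge (23,1)–(20,11): clear
  edge (20,11)–(13,11): clear
  midpoint (17,31/2) outside
  → clear
Obstacle 3 [(2,0) (11,5) (2,11)]:
  edge (2,0)–(11,5): clear
  edge (11,5)–(2,11): clear
  edge (2,11)–(2,0): clear
  midpoint (17,31/2) outside
  → clear

FREE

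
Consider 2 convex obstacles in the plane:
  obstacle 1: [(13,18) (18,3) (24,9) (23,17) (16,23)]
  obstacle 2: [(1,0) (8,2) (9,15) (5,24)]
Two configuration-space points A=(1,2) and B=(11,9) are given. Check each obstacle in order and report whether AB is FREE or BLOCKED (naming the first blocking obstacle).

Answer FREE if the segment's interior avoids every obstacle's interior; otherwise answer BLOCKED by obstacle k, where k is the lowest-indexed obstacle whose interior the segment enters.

BLOCKED by obstacle 2

Obstacle 1 [(13,18) (18,3) (24,9) (23,17) (16,23)]:
  edge (13,18)–(18,3): clear
  edge (18,3)–(24,9): clear
  edge (24,9)–(23,17): clear
  edge (23,17)–(16,23): clear
  edge (16,23)–(13,18): clear
  midpoint (6,11/2) outside
  → clear
Obstacle 2 [(1,0) (8,2) (9,15) (5,24)]:
  edge (1,0)–(8,2): clear
  edge (8,2)–(9,15): crosses AB
  edge (9,15)–(5,24): clear
  edge (5,24)–(1,0): crosses AB
  → BLOCKED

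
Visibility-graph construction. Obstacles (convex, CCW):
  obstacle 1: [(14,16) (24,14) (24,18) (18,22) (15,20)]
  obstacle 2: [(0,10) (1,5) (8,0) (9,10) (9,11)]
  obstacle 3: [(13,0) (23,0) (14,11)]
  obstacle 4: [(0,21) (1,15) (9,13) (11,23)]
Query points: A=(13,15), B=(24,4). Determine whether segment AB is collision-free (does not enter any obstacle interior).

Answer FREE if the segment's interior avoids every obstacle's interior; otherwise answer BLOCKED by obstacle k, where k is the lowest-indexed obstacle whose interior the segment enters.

Obstacle 1 [(14,16) (24,14) (24,18) (18,22) (15,20)]:
  edge (14,16)–(24,14): clear
  edge (24,14)–(24,18): clear
  edge (24,18)–(18,22): clear
  edge (18,22)–(15,20): clear
  edge (15,20)–(14,16): clear
  midpoint (37/2,19/2) outside
  → clear
Obstacle 2 [(0,10) (1,5) (8,0) (9,10) (9,11)]:
  edge (0,10)–(1,5): clear
  edge (1,5)–(8,0): clear
  edge (8,0)–(9,10): clear
  edge (9,10)–(9,11): clear
  edge (9,11)–(0,10): clear
  midpoint (37/2,19/2) outside
  → clear
Obstacle 3 [(13,0) (23,0) (14,11)]:
  edge (13,0)–(23,0): clear
  edge (23,0)–(14,11): clear
  edge (14,11)–(13,0): clear
  midpoint (37/2,19/2) outside
  → clear
Obstacle 4 [(0,21) (1,15) (9,13) (11,23)]:
  edge (0,21)–(1,15): clear
  edge (1,15)–(9,13): clear
  edge (9,13)–(11,23): clear
  edge (11,23)–(0,21): clear
  midpoint (37/2,19/2) outside
  → clear

FREE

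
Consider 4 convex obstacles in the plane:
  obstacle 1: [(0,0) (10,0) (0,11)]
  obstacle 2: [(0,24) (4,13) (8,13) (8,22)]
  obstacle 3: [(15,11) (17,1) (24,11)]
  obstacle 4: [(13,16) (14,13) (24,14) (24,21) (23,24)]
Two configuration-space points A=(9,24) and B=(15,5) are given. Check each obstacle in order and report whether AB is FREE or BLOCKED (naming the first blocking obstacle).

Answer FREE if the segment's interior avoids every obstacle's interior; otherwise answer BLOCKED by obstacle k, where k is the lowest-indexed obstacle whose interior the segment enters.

FREE

Obstacle 1 [(0,0) (10,0) (0,11)]:
  edge (0,0)–(10,0): clear
  edge (10,0)–(0,11): clear
  edge (0,11)–(0,0): clear
  midpoint (12,29/2) outside
  → clear
Obstacle 2 [(0,24) (4,13) (8,13) (8,22)]:
  edge (0,24)–(4,13): clear
  edge (4,13)–(8,13): clear
  edge (8,13)–(8,22): clear
  edge (8,22)–(0,24): clear
  midpoint (12,29/2) outside
  → clear
Obstacle 3 [(15,11) (17,1) (24,11)]:
  edge (15,11)–(17,1): clear
  edge (17,1)–(24,11): clear
  edge (24,11)–(15,11): clear
  midpoint (12,29/2) outside
  → clear
Obstacle 4 [(13,16) (14,13) (24,14) (24,21) (23,24)]:
  edge (13,16)–(14,13): clear
  edge (14,13)–(24,14): clear
  edge (24,14)–(24,21): clear
  edge (24,21)–(23,24): clear
  edge (23,24)–(13,16): clear
  midpoint (12,29/2) outside
  → clear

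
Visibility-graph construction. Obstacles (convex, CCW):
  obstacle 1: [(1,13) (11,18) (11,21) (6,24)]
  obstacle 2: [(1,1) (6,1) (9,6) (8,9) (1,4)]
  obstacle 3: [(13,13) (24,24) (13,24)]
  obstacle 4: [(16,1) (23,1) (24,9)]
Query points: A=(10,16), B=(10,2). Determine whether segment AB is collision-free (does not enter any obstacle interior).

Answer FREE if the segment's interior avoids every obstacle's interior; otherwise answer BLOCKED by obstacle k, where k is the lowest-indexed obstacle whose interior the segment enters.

FREE

Obstacle 1 [(1,13) (11,18) (11,21) (6,24)]:
  edge (1,13)–(11,18): clear
  edge (11,18)–(11,21): clear
  edge (11,21)–(6,24): clear
  edge (6,24)–(1,13): clear
  midpoint (10,9) outside
  → clear
Obstacle 2 [(1,1) (6,1) (9,6) (8,9) (1,4)]:
  edge (1,1)–(6,1): clear
  edge (6,1)–(9,6): clear
  edge (9,6)–(8,9): clear
  edge (8,9)–(1,4): clear
  edge (1,4)–(1,1): clear
  midpoint (10,9) outside
  → clear
Obstacle 3 [(13,13) (24,24) (13,24)]:
  edge (13,13)–(24,24): clear
  edge (24,24)–(13,24): clear
  edge (13,24)–(13,13): clear
  midpoint (10,9) outside
  → clear
Obstacle 4 [(16,1) (23,1) (24,9)]:
  edge (16,1)–(23,1): clear
  edge (23,1)–(24,9): clear
  edge (24,9)–(16,1): clear
  midpoint (10,9) outside
  → clear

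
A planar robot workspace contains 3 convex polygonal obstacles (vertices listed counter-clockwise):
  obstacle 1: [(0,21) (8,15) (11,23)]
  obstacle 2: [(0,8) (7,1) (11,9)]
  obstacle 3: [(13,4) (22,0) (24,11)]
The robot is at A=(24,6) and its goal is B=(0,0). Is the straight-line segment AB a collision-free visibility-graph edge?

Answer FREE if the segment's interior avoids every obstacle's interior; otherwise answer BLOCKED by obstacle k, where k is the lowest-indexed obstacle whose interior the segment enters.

Obstacle 1 [(0,21) (8,15) (11,23)]:
  edge (0,21)–(8,15): clear
  edge (8,15)–(11,23): clear
  edge (11,23)–(0,21): clear
  midpoint (12,3) outside
  → clear
Obstacle 2 [(0,8) (7,1) (11,9)]:
  edge (0,8)–(7,1): crosses AB
  edge (7,1)–(11,9): crosses AB
  edge (11,9)–(0,8): clear
  → BLOCKED
Obstacle 3 [(13,4) (22,0) (24,11)]:
  edge (13,4)–(22,0): crosses AB
  edge (22,0)–(24,11): crosses AB
  edge (24,11)–(13,4): clear
  → BLOCKED

BLOCKED by obstacle 2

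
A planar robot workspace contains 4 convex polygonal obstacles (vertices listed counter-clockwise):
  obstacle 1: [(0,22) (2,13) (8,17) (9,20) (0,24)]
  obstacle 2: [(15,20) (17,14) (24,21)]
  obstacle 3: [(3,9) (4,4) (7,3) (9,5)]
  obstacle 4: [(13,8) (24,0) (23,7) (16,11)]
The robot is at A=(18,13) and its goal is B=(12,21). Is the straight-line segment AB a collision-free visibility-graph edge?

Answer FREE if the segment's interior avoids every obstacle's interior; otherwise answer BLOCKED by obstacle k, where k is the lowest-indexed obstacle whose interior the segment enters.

Obstacle 1 [(0,22) (2,13) (8,17) (9,20) (0,24)]:
  edge (0,22)–(2,13): clear
  edge (2,13)–(8,17): clear
  edge (8,17)–(9,20): clear
  edge (9,20)–(0,24): clear
  edge (0,24)–(0,22): clear
  midpoint (15,17) outside
  → clear
Obstacle 2 [(15,20) (17,14) (24,21)]:
  edge (15,20)–(17,14): crosses AB
  edge (17,14)–(24,21): crosses AB
  edge (24,21)–(15,20): clear
  → BLOCKED
Obstacle 3 [(3,9) (4,4) (7,3) (9,5)]:
  edge (3,9)–(4,4): clear
  edge (4,4)–(7,3): clear
  edge (7,3)–(9,5): clear
  edge (9,5)–(3,9): clear
  midpoint (15,17) outside
  → clear
Obstacle 4 [(13,8) (24,0) (23,7) (16,11)]:
  edge (13,8)–(24,0): clear
  edge (24,0)–(23,7): clear
  edge (23,7)–(16,11): clear
  edge (16,11)–(13,8): clear
  midpoint (15,17) outside
  → clear

BLOCKED by obstacle 2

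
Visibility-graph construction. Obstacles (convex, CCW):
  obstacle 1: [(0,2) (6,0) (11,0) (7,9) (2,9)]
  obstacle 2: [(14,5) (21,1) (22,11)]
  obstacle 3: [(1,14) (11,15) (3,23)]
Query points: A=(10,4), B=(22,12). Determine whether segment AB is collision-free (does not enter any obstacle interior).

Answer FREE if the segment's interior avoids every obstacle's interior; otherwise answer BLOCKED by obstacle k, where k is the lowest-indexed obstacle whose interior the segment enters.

FREE

Obstacle 1 [(0,2) (6,0) (11,0) (7,9) (2,9)]:
  edge (0,2)–(6,0): clear
  edge (6,0)–(11,0): clear
  edge (11,0)–(7,9): clear
  edge (7,9)–(2,9): clear
  edge (2,9)–(0,2): clear
  midpoint (16,8) outside
  → clear
Obstacle 2 [(14,5) (21,1) (22,11)]:
  edge (14,5)–(21,1): clear
  edge (21,1)–(22,11): clear
  edge (22,11)–(14,5): clear
  midpoint (16,8) outside
  → clear
Obstacle 3 [(1,14) (11,15) (3,23)]:
  edge (1,14)–(11,15): clear
  edge (11,15)–(3,23): clear
  edge (3,23)–(1,14): clear
  midpoint (16,8) outside
  → clear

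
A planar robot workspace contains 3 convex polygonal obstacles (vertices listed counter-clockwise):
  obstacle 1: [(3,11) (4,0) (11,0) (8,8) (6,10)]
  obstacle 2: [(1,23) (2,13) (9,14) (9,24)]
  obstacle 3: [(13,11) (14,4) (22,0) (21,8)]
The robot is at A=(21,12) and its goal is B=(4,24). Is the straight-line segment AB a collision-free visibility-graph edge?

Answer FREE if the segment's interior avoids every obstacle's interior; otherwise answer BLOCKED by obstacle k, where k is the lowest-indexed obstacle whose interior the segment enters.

Obstacle 1 [(3,11) (4,0) (11,0) (8,8) (6,10)]:
  edge (3,11)–(4,0): clear
  edge (4,0)–(11,0): clear
  edge (11,0)–(8,8): clear
  edge (8,8)–(6,10): clear
  edge (6,10)–(3,11): clear
  midpoint (25/2,18) outside
  → clear
Obstacle 2 [(1,23) (2,13) (9,14) (9,24)]:
  edge (1,23)–(2,13): clear
  edge (2,13)–(9,14): clear
  edge (9,14)–(9,24): crosses AB
  edge (9,24)–(1,23): crosses AB
  → BLOCKED
Obstacle 3 [(13,11) (14,4) (22,0) (21,8)]:
  edge (13,11)–(14,4): clear
  edge (14,4)–(22,0): clear
  edge (22,0)–(21,8): clear
  edge (21,8)–(13,11): clear
  midpoint (25/2,18) outside
  → clear

BLOCKED by obstacle 2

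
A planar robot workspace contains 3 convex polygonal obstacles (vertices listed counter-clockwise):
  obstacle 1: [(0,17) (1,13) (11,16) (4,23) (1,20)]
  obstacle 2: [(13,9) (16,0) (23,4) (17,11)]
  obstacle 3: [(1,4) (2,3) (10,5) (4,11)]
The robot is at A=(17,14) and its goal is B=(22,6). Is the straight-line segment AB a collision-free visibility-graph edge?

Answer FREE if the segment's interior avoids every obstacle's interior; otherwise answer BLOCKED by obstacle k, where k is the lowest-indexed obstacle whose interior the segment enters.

FREE

Obstacle 1 [(0,17) (1,13) (11,16) (4,23) (1,20)]:
  edge (0,17)–(1,13): clear
  edge (1,13)–(11,16): clear
  edge (11,16)–(4,23): clear
  edge (4,23)–(1,20): clear
  edge (1,20)–(0,17): clear
  midpoint (39/2,10) outside
  → clear
Obstacle 2 [(13,9) (16,0) (23,4) (17,11)]:
  edge (13,9)–(16,0): clear
  edge (16,0)–(23,4): clear
  edge (23,4)–(17,11): clear
  edge (17,11)–(13,9): clear
  midpoint (39/2,10) outside
  → clear
Obstacle 3 [(1,4) (2,3) (10,5) (4,11)]:
  edge (1,4)–(2,3): clear
  edge (2,3)–(10,5): clear
  edge (10,5)–(4,11): clear
  edge (4,11)–(1,4): clear
  midpoint (39/2,10) outside
  → clear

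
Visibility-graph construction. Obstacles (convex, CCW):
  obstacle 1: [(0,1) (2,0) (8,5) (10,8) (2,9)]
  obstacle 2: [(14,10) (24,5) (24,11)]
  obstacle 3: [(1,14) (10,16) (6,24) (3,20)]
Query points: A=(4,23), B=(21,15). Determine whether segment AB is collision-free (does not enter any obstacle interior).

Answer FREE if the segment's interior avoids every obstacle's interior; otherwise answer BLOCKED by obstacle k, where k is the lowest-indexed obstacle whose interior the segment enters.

BLOCKED by obstacle 3

Obstacle 1 [(0,1) (2,0) (8,5) (10,8) (2,9)]:
  edge (0,1)–(2,0): clear
  edge (2,0)–(8,5): clear
  edge (8,5)–(10,8): clear
  edge (10,8)–(2,9): clear
  edge (2,9)–(0,1): clear
  midpoint (25/2,19) outside
  → clear
Obstacle 2 [(14,10) (24,5) (24,11)]:
  edge (14,10)–(24,5): clear
  edge (24,5)–(24,11): clear
  edge (24,11)–(14,10): clear
  midpoint (25/2,19) outside
  → clear
Obstacle 3 [(1,14) (10,16) (6,24) (3,20)]:
  edge (1,14)–(10,16): clear
  edge (10,16)–(6,24): crosses AB
  edge (6,24)–(3,20): crosses AB
  edge (3,20)–(1,14): clear
  → BLOCKED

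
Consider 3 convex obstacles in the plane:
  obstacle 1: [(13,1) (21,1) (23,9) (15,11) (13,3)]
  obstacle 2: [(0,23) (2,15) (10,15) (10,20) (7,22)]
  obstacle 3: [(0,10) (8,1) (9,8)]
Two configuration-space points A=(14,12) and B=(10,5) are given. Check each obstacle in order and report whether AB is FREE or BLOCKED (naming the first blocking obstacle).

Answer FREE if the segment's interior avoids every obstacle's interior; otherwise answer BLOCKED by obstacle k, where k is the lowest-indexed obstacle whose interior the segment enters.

FREE

Obstacle 1 [(13,1) (21,1) (23,9) (15,11) (13,3)]:
  edge (13,1)–(21,1): clear
  edge (21,1)–(23,9): clear
  edge (23,9)–(15,11): clear
  edge (15,11)–(13,3): clear
  edge (13,3)–(13,1): clear
  midpoint (12,17/2) outside
  → clear
Obstacle 2 [(0,23) (2,15) (10,15) (10,20) (7,22)]:
  edge (0,23)–(2,15): clear
  edge (2,15)–(10,15): clear
  edge (10,15)–(10,20): clear
  edge (10,20)–(7,22): clear
  edge (7,22)–(0,23): clear
  midpoint (12,17/2) outside
  → clear
Obstacle 3 [(0,10) (8,1) (9,8)]:
  edge (0,10)–(8,1): clear
  edge (8,1)–(9,8): clear
  edge (9,8)–(0,10): clear
  midpoint (12,17/2) outside
  → clear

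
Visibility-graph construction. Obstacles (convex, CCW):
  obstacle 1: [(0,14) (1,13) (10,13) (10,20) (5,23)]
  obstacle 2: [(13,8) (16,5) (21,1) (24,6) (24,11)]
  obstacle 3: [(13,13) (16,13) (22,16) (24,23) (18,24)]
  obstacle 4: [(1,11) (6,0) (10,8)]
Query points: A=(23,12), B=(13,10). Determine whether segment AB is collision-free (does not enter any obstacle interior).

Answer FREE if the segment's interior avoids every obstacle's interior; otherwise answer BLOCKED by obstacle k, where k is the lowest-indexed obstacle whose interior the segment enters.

Obstacle 1 [(0,14) (1,13) (10,13) (10,20) (5,23)]:
  edge (0,14)–(1,13): clear
  edge (1,13)–(10,13): clear
  edge (10,13)–(10,20): clear
  edge (10,20)–(5,23): clear
  edge (5,23)–(0,14): clear
  midpoint (18,11) outside
  → clear
Obstacle 2 [(13,8) (16,5) (21,1) (24,6) (24,11)]:
  edge (13,8)–(16,5): clear
  edge (16,5)–(21,1): clear
  edge (21,1)–(24,6): clear
  edge (24,6)–(24,11): clear
  edge (24,11)–(13,8): clear
  midpoint (18,11) outside
  → clear
Obstacle 3 [(13,13) (16,13) (22,16) (24,23) (18,24)]:
  edge (13,13)–(16,13): clear
  edge (16,13)–(22,16): clear
  edge (22,16)–(24,23): clear
  edge (24,23)–(18,24): clear
  edge (18,24)–(13,13): clear
  midpoint (18,11) outside
  → clear
Obstacle 4 [(1,11) (6,0) (10,8)]:
  edge (1,11)–(6,0): clear
  edge (6,0)–(10,8): clear
  edge (10,8)–(1,11): clear
  midpoint (18,11) outside
  → clear

FREE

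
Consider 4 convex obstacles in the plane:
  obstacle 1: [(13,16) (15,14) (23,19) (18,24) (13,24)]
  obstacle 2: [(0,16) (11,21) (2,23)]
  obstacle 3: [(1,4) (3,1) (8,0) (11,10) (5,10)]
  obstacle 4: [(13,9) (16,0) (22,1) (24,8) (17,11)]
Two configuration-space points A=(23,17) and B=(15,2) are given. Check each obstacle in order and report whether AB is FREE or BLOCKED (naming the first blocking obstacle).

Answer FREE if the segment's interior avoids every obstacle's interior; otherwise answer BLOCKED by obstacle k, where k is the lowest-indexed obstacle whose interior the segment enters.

BLOCKED by obstacle 4

Obstacle 1 [(13,16) (15,14) (23,19) (18,24) (13,24)]:
  edge (13,16)–(15,14): clear
  edge (15,14)–(23,19): clear
  edge (23,19)–(18,24): clear
  edge (18,24)–(13,24): clear
  edge (13,24)–(13,16): clear
  midpoint (19,19/2) outside
  → clear
Obstacle 2 [(0,16) (11,21) (2,23)]:
  edge (0,16)–(11,21): clear
  edge (11,21)–(2,23): clear
  edge (2,23)–(0,16): clear
  midpoint (19,19/2) outside
  → clear
Obstacle 3 [(1,4) (3,1) (8,0) (11,10) (5,10)]:
  edge (1,4)–(3,1): clear
  edge (3,1)–(8,0): clear
  edge (8,0)–(11,10): clear
  edge (11,10)–(5,10): clear
  edge (5,10)–(1,4): clear
  midpoint (19,19/2) outside
  → clear
Obstacle 4 [(13,9) (16,0) (22,1) (24,8) (17,11)]:
  edge (13,9)–(16,0): crosses AB
  edge (16,0)–(22,1): clear
  edge (22,1)–(24,8): clear
  edge (24,8)–(17,11): crosses AB
  edge (17,11)–(13,9): clear
  → BLOCKED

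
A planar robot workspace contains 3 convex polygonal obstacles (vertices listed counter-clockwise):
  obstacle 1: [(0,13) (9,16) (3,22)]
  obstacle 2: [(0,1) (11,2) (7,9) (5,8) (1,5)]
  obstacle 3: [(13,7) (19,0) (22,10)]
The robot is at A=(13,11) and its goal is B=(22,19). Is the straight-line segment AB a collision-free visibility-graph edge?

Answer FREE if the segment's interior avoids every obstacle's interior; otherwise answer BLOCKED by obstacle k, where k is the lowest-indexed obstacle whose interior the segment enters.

FREE

Obstacle 1 [(0,13) (9,16) (3,22)]:
  edge (0,13)–(9,16): clear
  edge (9,16)–(3,22): clear
  edge (3,22)–(0,13): clear
  midpoint (35/2,15) outside
  → clear
Obstacle 2 [(0,1) (11,2) (7,9) (5,8) (1,5)]:
  edge (0,1)–(11,2): clear
  edge (11,2)–(7,9): clear
  edge (7,9)–(5,8): clear
  edge (5,8)–(1,5): clear
  edge (1,5)–(0,1): clear
  midpoint (35/2,15) outside
  → clear
Obstacle 3 [(13,7) (19,0) (22,10)]:
  edge (13,7)–(19,0): clear
  edge (19,0)–(22,10): clear
  edge (22,10)–(13,7): clear
  midpoint (35/2,15) outside
  → clear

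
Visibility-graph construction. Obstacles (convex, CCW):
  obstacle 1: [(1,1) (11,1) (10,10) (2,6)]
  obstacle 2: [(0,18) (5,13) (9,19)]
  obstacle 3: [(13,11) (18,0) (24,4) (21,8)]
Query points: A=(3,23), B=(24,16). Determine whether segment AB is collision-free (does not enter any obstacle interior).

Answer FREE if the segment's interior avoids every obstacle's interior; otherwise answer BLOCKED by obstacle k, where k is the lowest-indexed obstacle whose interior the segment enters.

FREE

Obstacle 1 [(1,1) (11,1) (10,10) (2,6)]:
  edge (1,1)–(11,1): clear
  edge (11,1)–(10,10): clear
  edge (10,10)–(2,6): clear
  edge (2,6)–(1,1): clear
  midpoint (27/2,39/2) outside
  → clear
Obstacle 2 [(0,18) (5,13) (9,19)]:
  edge (0,18)–(5,13): clear
  edge (5,13)–(9,19): clear
  edge (9,19)–(0,18): clear
  midpoint (27/2,39/2) outside
  → clear
Obstacle 3 [(13,11) (18,0) (24,4) (21,8)]:
  edge (13,11)–(18,0): clear
  edge (18,0)–(24,4): clear
  edge (24,4)–(21,8): clear
  edge (21,8)–(13,11): clear
  midpoint (27/2,39/2) outside
  → clear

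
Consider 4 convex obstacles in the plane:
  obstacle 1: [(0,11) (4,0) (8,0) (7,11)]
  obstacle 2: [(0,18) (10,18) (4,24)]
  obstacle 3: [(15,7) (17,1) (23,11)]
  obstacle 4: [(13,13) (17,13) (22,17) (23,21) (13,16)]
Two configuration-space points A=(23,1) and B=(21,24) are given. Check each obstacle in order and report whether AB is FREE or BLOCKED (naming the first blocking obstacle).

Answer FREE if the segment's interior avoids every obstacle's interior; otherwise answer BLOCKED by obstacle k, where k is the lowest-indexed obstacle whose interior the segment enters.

BLOCKED by obstacle 3

Obstacle 1 [(0,11) (4,0) (8,0) (7,11)]:
  edge (0,11)–(4,0): clear
  edge (4,0)–(8,0): clear
  edge (8,0)–(7,11): clear
  edge (7,11)–(0,11): clear
  midpoint (22,25/2) outside
  → clear
Obstacle 2 [(0,18) (10,18) (4,24)]:
  edge (0,18)–(10,18): clear
  edge (10,18)–(4,24): clear
  edge (4,24)–(0,18): clear
  midpoint (22,25/2) outside
  → clear
Obstacle 3 [(15,7) (17,1) (23,11)]:
  edge (15,7)–(17,1): clear
  edge (17,1)–(23,11): crosses AB
  edge (23,11)–(15,7): crosses AB
  → BLOCKED
Obstacle 4 [(13,13) (17,13) (22,17) (23,21) (13,16)]:
  edge (13,13)–(17,13): clear
  edge (17,13)–(22,17): crosses AB
  edge (22,17)–(23,21): clear
  edge (23,21)–(13,16): crosses AB
  edge (13,16)–(13,13): clear
  → BLOCKED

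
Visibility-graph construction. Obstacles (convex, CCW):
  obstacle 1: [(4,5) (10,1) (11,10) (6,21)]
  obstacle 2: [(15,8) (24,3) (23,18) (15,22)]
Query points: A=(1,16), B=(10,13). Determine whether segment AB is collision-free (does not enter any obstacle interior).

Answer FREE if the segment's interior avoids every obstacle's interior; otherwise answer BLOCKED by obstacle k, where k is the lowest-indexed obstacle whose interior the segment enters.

BLOCKED by obstacle 1

Obstacle 1 [(4,5) (10,1) (11,10) (6,21)]:
  edge (4,5)–(10,1): clear
  edge (10,1)–(11,10): clear
  edge (11,10)–(6,21): crosses AB
  edge (6,21)–(4,5): crosses AB
  → BLOCKED
Obstacle 2 [(15,8) (24,3) (23,18) (15,22)]:
  edge (15,8)–(24,3): clear
  edge (24,3)–(23,18): clear
  edge (23,18)–(15,22): clear
  edge (15,22)–(15,8): clear
  midpoint (11/2,29/2) outside
  → clear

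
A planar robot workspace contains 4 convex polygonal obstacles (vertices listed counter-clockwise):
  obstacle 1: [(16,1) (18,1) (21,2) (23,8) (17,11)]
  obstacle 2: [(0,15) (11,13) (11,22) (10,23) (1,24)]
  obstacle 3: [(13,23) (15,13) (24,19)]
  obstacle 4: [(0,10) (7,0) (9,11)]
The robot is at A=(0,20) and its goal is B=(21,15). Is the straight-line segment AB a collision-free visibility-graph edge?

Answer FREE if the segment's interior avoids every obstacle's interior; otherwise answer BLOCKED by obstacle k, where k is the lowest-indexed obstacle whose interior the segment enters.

BLOCKED by obstacle 2

Obstacle 1 [(16,1) (18,1) (21,2) (23,8) (17,11)]:
  edge (16,1)–(18,1): clear
  edge (18,1)–(21,2): clear
  edge (21,2)–(23,8): clear
  edge (23,8)–(17,11): clear
  edge (17,11)–(16,1): clear
  midpoint (21/2,35/2) outside
  → clear
Obstacle 2 [(0,15) (11,13) (11,22) (10,23) (1,24)]:
  edge (0,15)–(11,13): clear
  edge (11,13)–(11,22): crosses AB
  edge (11,22)–(10,23): clear
  edge (10,23)–(1,24): clear
  edge (1,24)–(0,15): crosses AB
  → BLOCKED
Obstacle 3 [(13,23) (15,13) (24,19)]:
  edge (13,23)–(15,13): crosses AB
  edge (15,13)–(24,19): crosses AB
  edge (24,19)–(13,23): clear
  → BLOCKED
Obstacle 4 [(0,10) (7,0) (9,11)]:
  edge (0,10)–(7,0): clear
  edge (7,0)–(9,11): clear
  edge (9,11)–(0,10): clear
  midpoint (21/2,35/2) outside
  → clear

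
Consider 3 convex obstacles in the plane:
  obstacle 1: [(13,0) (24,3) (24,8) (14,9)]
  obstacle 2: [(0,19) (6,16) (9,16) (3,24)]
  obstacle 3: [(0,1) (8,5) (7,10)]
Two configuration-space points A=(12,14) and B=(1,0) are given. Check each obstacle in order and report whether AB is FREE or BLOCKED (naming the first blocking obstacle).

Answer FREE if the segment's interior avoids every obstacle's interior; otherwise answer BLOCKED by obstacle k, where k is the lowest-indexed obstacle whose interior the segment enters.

Obstacle 1 [(13,0) (24,3) (24,8) (14,9)]:
  edge (13,0)–(24,3): clear
  edge (24,3)–(24,8): clear
  edge (24,8)–(14,9): clear
  edge (14,9)–(13,0): clear
  midpoint (13/2,7) outside
  → clear
Obstacle 2 [(0,19) (6,16) (9,16) (3,24)]:
  edge (0,19)–(6,16): clear
  edge (6,16)–(9,16): clear
  edge (9,16)–(3,24): clear
  edge (3,24)–(0,19): clear
  midpoint (13/2,7) outside
  → clear
Obstacle 3 [(0,1) (8,5) (7,10)]:
  edge (0,1)–(8,5): crosses AB
  edge (8,5)–(7,10): crosses AB
  edge (7,10)–(0,1): clear
  → BLOCKED

BLOCKED by obstacle 3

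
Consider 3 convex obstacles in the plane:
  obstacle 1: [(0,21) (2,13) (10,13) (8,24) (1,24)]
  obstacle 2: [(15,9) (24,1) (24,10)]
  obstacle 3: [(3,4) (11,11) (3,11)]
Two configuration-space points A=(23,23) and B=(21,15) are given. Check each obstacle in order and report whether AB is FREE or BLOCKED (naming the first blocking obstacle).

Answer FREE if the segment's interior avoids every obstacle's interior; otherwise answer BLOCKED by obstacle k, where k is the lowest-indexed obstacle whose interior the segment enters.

FREE

Obstacle 1 [(0,21) (2,13) (10,13) (8,24) (1,24)]:
  edge (0,21)–(2,13): clear
  edge (2,13)–(10,13): clear
  edge (10,13)–(8,24): clear
  edge (8,24)–(1,24): clear
  edge (1,24)–(0,21): clear
  midpoint (22,19) outside
  → clear
Obstacle 2 [(15,9) (24,1) (24,10)]:
  edge (15,9)–(24,1): clear
  edge (24,1)–(24,10): clear
  edge (24,10)–(15,9): clear
  midpoint (22,19) outside
  → clear
Obstacle 3 [(3,4) (11,11) (3,11)]:
  edge (3,4)–(11,11): clear
  edge (11,11)–(3,11): clear
  edge (3,11)–(3,4): clear
  midpoint (22,19) outside
  → clear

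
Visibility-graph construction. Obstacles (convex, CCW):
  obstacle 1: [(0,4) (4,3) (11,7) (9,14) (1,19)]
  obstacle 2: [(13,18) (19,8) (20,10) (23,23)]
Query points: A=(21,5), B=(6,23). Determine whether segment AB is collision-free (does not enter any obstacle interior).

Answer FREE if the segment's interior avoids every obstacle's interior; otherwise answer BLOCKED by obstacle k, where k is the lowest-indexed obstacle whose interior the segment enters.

Obstacle 1 [(0,4) (4,3) (11,7) (9,14) (1,19)]:
  edge (0,4)–(4,3): clear
  edge (4,3)–(11,7): clear
  edge (11,7)–(9,14): clear
  edge (9,14)–(1,19): clear
  edge (1,19)–(0,4): clear
  midpoint (27/2,14) outside
  → clear
Obstacle 2 [(13,18) (19,8) (20,10) (23,23)]:
  edge (13,18)–(19,8): clear
  edge (19,8)–(20,10): clear
  edge (20,10)–(23,23): clear
  edge (23,23)–(13,18): clear
  midpoint (27/2,14) outside
  → clear

FREE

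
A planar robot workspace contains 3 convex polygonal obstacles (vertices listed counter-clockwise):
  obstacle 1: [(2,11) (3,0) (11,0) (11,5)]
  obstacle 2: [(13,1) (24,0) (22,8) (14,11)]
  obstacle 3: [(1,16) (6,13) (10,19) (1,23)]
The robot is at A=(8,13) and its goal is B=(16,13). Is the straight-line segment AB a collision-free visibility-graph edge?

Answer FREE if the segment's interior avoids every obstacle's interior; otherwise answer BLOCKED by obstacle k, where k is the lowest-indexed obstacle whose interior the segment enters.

Obstacle 1 [(2,11) (3,0) (11,0) (11,5)]:
  edge (2,11)–(3,0): clear
  edge (3,0)–(11,0): clear
  edge (11,0)–(11,5): clear
  edge (11,5)–(2,11): clear
  midpoint (12,13) outside
  → clear
Obstacle 2 [(13,1) (24,0) (22,8) (14,11)]:
  edge (13,1)–(24,0): clear
  edge (24,0)–(22,8): clear
  edge (22,8)–(14,11): clear
  edge (14,11)–(13,1): clear
  midpoint (12,13) outside
  → clear
Obstacle 3 [(1,16) (6,13) (10,19) (1,23)]:
  edge (1,16)–(6,13): clear
  edge (6,13)–(10,19): clear
  edge (10,19)–(1,23): clear
  edge (1,23)–(1,16): clear
  midpoint (12,13) outside
  → clear

FREE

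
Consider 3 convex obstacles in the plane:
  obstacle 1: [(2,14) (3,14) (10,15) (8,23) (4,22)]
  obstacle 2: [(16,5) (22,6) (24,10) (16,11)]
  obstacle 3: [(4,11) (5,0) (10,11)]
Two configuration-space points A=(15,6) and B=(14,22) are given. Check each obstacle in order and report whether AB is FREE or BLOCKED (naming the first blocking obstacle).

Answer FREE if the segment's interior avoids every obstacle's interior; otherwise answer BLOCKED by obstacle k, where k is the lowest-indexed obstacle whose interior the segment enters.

Obstacle 1 [(2,14) (3,14) (10,15) (8,23) (4,22)]:
  edge (2,14)–(3,14): clear
  edge (3,14)–(10,15): clear
  edge (10,15)–(8,23): clear
  edge (8,23)–(4,22): clear
  edge (4,22)–(2,14): clear
  midpoint (29/2,14) outside
  → clear
Obstacle 2 [(16,5) (22,6) (24,10) (16,11)]:
  edge (16,5)–(22,6): clear
  edge (22,6)–(24,10): clear
  edge (24,10)–(16,11): clear
  edge (16,11)–(16,5): clear
  midpoint (29/2,14) outside
  → clear
Obstacle 3 [(4,11) (5,0) (10,11)]:
  edge (4,11)–(5,0): clear
  edge (5,0)–(10,11): clear
  edge (10,11)–(4,11): clear
  midpoint (29/2,14) outside
  → clear

FREE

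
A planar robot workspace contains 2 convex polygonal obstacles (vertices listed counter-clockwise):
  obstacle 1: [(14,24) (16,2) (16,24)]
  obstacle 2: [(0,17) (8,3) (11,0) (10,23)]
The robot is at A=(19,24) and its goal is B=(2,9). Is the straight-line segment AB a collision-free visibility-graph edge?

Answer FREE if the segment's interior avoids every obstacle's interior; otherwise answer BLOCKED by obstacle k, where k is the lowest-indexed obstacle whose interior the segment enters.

BLOCKED by obstacle 1

Obstacle 1 [(14,24) (16,2) (16,24)]:
  edge (14,24)–(16,2): crosses AB
  edge (16,2)–(16,24): crosses AB
  edge (16,24)–(14,24): clear
  → BLOCKED
Obstacle 2 [(0,17) (8,3) (11,0) (10,23)]:
  edge (0,17)–(8,3): crosses AB
  edge (8,3)–(11,0): clear
  edge (11,0)–(10,23): crosses AB
  edge (10,23)–(0,17): clear
  → BLOCKED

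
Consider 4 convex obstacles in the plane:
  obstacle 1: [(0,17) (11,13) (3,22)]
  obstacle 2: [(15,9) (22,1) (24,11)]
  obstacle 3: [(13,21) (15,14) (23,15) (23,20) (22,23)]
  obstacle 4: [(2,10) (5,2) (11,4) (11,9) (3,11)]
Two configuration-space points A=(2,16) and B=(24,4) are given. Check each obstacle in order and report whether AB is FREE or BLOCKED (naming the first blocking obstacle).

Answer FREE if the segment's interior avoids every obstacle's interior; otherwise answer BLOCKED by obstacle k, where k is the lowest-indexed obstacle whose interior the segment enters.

Obstacle 1 [(0,17) (11,13) (3,22)]:
  edge (0,17)–(11,13): clear
  edge (11,13)–(3,22): clear
  edge (3,22)–(0,17): clear
  midpoint (13,10) outside
  → clear
Obstacle 2 [(15,9) (22,1) (24,11)]:
  edge (15,9)–(22,1): crosses AB
  edge (22,1)–(24,11): crosses AB
  edge (24,11)–(15,9): clear
  → BLOCKED
Obstacle 3 [(13,21) (15,14) (23,15) (23,20) (22,23)]:
  edge (13,21)–(15,14): clear
  edge (15,14)–(23,15): clear
  edge (23,15)–(23,20): clear
  edge (23,20)–(22,23): clear
  edge (22,23)–(13,21): clear
  midpoint (13,10) outside
  → clear
Obstacle 4 [(2,10) (5,2) (11,4) (11,9) (3,11)]:
  edge (2,10)–(5,2): clear
  edge (5,2)–(11,4): clear
  edge (11,4)–(11,9): clear
  edge (11,9)–(3,11): clear
  edge (3,11)–(2,10): clear
  midpoint (13,10) outside
  → clear

BLOCKED by obstacle 2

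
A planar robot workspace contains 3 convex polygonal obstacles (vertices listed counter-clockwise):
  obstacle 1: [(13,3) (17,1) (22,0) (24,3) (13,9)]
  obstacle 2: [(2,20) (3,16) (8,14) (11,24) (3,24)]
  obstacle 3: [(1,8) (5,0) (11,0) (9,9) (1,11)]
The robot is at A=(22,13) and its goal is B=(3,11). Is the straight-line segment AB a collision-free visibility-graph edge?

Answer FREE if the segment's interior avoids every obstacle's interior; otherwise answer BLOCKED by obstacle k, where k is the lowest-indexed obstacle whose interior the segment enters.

FREE

Obstacle 1 [(13,3) (17,1) (22,0) (24,3) (13,9)]:
  edge (13,3)–(17,1): clear
  edge (17,1)–(22,0): clear
  edge (22,0)–(24,3): clear
  edge (24,3)–(13,9): clear
  edge (13,9)–(13,3): clear
  midpoint (25/2,12) outside
  → clear
Obstacle 2 [(2,20) (3,16) (8,14) (11,24) (3,24)]:
  edge (2,20)–(3,16): clear
  edge (3,16)–(8,14): clear
  edge (8,14)–(11,24): clear
  edge (11,24)–(3,24): clear
  edge (3,24)–(2,20): clear
  midpoint (25/2,12) outside
  → clear
Obstacle 3 [(1,8) (5,0) (11,0) (9,9) (1,11)]:
  edge (1,8)–(5,0): clear
  edge (5,0)–(11,0): clear
  edge (11,0)–(9,9): clear
  edge (9,9)–(1,11): clear
  edge (1,11)–(1,8): clear
  midpoint (25/2,12) outside
  → clear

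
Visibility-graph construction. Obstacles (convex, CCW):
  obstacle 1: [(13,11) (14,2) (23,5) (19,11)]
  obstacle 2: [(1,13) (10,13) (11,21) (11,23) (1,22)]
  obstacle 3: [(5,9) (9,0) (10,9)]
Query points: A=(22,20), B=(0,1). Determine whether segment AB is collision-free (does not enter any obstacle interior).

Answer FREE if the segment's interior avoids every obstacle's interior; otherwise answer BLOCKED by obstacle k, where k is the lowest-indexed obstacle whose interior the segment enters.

BLOCKED by obstacle 3

Obstacle 1 [(13,11) (14,2) (23,5) (19,11)]:
  edge (13,11)–(14,2): clear
  edge (14,2)–(23,5): clear
  edge (23,5)–(19,11): clear
  edge (19,11)–(13,11): clear
  midpoint (11,21/2) outside
  → clear
Obstacle 2 [(1,13) (10,13) (11,21) (11,23) (1,22)]:
  edge (1,13)–(10,13): clear
  edge (10,13)–(11,21): clear
  edge (11,21)–(11,23): clear
  edge (11,23)–(1,22): clear
  edge (1,22)–(1,13): clear
  midpoint (11,21/2) outside
  → clear
Obstacle 3 [(5,9) (9,0) (10,9)]:
  edge (5,9)–(9,0): crosses AB
  edge (9,0)–(10,9): clear
  edge (10,9)–(5,9): crosses AB
  → BLOCKED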